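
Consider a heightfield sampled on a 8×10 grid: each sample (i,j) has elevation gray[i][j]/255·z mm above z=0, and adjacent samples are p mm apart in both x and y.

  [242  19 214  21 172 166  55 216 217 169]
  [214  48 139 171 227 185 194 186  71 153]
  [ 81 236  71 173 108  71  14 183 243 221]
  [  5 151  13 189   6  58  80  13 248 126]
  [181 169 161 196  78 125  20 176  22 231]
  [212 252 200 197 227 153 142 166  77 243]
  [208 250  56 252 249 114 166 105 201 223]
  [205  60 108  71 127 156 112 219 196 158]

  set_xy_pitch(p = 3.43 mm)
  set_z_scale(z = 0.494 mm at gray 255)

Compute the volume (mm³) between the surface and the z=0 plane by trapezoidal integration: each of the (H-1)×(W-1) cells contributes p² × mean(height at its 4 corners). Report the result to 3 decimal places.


height_mm = gray/255 × 0.494; cell vol = 3.43² × mean(4 corners)
unit = 3.43² × 0.494 / (4×255) = 0.0056979 mm³ per gray-sum
row 0: Σ corner-gray over 9 cells = 5380  → 30.6547
row 1: Σ corner-gray over 9 cells = 5309  → 30.2502
row 2: Σ corner-gray over 9 cells = 4147  → 23.6292
row 3: Σ corner-gray over 9 cells = 3953  → 22.5238
row 4: Σ corner-gray over 9 cells = 5589  → 31.8456
row 5: Σ corner-gray over 9 cells = 6500  → 37.0364
row 6: Σ corner-gray over 9 cells = 5678  → 32.3527
Σ rows: total corner-gray = 36556  → 208.2925 mm³

208.293


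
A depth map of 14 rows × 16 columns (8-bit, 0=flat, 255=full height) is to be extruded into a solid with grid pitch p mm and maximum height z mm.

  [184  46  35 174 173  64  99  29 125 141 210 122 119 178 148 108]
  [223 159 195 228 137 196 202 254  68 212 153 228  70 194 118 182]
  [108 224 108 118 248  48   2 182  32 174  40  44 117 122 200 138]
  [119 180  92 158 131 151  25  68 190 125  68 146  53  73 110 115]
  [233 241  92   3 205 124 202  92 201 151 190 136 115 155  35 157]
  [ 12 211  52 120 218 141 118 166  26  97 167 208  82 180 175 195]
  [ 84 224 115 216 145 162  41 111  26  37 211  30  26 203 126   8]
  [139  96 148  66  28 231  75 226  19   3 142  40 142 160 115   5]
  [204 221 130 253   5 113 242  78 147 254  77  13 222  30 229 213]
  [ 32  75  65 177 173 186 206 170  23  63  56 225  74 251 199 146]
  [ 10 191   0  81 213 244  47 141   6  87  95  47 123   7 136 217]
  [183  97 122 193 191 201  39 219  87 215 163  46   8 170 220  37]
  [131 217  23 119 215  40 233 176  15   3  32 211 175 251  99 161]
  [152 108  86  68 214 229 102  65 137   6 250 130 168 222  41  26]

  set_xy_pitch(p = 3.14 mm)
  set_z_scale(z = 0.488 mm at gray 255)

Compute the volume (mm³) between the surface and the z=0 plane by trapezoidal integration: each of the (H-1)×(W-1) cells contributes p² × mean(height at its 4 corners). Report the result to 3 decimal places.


height_mm = gray/255 × 0.488; cell vol = 3.14² × mean(4 corners)
unit = 3.14² × 0.488 / (4×255) = 0.00471714 mm³ per gray-sum
row 0: Σ corner-gray over 15 cells = 8851  → 41.7514
row 1: Σ corner-gray over 15 cells = 8797  → 41.4967
row 2: Σ corner-gray over 15 cells = 6938  → 32.7275
row 3: Σ corner-gray over 15 cells = 7648  → 36.0767
row 4: Σ corner-gray over 15 cells = 8403  → 39.6381
row 5: Σ corner-gray over 15 cells = 7567  → 35.6946
row 6: Σ corner-gray over 15 cells = 6564  → 30.9633
row 7: Σ corner-gray over 15 cells = 7571  → 35.7135
row 8: Σ corner-gray over 15 cells = 8509  → 40.1382
row 9: Σ corner-gray over 15 cells = 7127  → 33.6191
row 10: Σ corner-gray over 15 cells = 7225  → 34.0814
row 11: Σ corner-gray over 15 cells = 8072  → 38.0768
row 12: Σ corner-gray over 15 cells = 7740  → 36.5107
Σ rows: total corner-gray = 101012  → 476.4879 mm³

476.488


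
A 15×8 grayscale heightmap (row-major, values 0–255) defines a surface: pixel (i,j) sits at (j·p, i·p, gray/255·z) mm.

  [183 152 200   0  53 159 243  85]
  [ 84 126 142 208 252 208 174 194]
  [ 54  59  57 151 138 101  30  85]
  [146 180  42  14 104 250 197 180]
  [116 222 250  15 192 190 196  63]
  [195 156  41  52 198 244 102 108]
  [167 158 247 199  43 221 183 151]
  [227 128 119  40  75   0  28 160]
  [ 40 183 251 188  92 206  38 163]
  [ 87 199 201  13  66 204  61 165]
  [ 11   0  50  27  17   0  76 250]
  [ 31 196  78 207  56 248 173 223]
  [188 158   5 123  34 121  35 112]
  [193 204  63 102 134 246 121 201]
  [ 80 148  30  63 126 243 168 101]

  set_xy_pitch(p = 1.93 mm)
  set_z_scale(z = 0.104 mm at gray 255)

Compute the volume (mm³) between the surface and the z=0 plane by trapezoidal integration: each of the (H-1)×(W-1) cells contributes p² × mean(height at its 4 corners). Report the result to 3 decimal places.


height_mm = gray/255 × 0.104; cell vol = 1.93² × mean(4 corners)
unit = 1.93² × 0.104 / (4×255) = 0.000379794 mm³ per gray-sum
row 0: Σ corner-gray over 7 cells = 4380  → 1.6635
row 1: Σ corner-gray over 7 cells = 3709  → 1.4087
row 2: Σ corner-gray over 7 cells = 3111  → 1.1815
row 3: Σ corner-gray over 7 cells = 4209  → 1.5986
row 4: Σ corner-gray over 7 cells = 4198  → 1.5944
row 5: Σ corner-gray over 7 cells = 4309  → 1.6365
row 6: Σ corner-gray over 7 cells = 3587  → 1.3623
row 7: Σ corner-gray over 7 cells = 3286  → 1.2480
row 8: Σ corner-gray over 7 cells = 3859  → 1.4656
row 9: Σ corner-gray over 7 cells = 2341  → 0.8891
row 10: Σ corner-gray over 7 cells = 2771  → 1.0524
row 11: Σ corner-gray over 7 cells = 3422  → 1.2997
row 12: Σ corner-gray over 7 cells = 3386  → 1.2860
row 13: Σ corner-gray over 7 cells = 3871  → 1.4702
Σ rows: total corner-gray = 50439  → 19.1564 mm³

19.156


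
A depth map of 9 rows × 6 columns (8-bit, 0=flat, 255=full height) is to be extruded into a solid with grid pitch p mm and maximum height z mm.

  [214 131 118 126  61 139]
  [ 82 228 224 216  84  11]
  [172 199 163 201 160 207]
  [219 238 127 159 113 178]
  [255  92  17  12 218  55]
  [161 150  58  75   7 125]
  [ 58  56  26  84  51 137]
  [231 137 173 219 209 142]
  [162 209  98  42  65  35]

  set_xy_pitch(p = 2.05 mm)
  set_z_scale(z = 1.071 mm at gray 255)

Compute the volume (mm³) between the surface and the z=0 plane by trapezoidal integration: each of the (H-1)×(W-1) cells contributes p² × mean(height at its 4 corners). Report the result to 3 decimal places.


height_mm = gray/255 × 1.071; cell vol = 2.05² × mean(4 corners)
unit = 2.05² × 1.071 / (4×255) = 0.00441262 mm³ per gray-sum
row 0: Σ corner-gray over 5 cells = 2822  → 12.4524
row 1: Σ corner-gray over 5 cells = 3422  → 15.1000
row 2: Σ corner-gray over 5 cells = 3496  → 15.4265
row 3: Σ corner-gray over 5 cells = 2659  → 11.7332
row 4: Σ corner-gray over 5 cells = 1854  → 8.1810
row 5: Σ corner-gray over 5 cells = 1495  → 6.5969
row 6: Σ corner-gray over 5 cells = 2478  → 10.9345
row 7: Σ corner-gray over 5 cells = 2874  → 12.6819
Σ rows: total corner-gray = 21100  → 93.1064 mm³

93.106


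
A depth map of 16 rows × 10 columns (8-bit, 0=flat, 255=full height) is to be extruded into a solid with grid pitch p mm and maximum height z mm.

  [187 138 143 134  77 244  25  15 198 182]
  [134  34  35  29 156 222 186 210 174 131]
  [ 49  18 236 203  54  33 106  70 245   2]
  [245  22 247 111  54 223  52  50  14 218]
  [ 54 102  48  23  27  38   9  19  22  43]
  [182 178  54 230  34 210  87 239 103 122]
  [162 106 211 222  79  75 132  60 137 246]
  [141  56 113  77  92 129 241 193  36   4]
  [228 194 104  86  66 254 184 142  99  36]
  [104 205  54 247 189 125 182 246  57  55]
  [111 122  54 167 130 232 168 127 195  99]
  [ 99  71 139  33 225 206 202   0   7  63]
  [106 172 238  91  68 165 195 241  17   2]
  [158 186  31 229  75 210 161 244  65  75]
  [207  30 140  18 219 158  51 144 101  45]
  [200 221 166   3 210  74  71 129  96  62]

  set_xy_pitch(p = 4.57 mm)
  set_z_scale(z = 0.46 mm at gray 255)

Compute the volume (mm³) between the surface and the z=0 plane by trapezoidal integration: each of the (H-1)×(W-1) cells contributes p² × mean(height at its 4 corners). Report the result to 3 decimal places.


height_mm = gray/255 × 0.46; cell vol = 4.57² × mean(4 corners)
unit = 4.57² × 0.46 / (4×255) = 0.00941868 mm³ per gray-sum
row 0: Σ corner-gray over 9 cells = 4674  → 44.0229
row 1: Σ corner-gray over 9 cells = 4338  → 40.8582
row 2: Σ corner-gray over 9 cells = 3990  → 37.5805
row 3: Σ corner-gray over 9 cells = 2682  → 25.2609
row 4: Σ corner-gray over 9 cells = 3247  → 30.5825
row 5: Σ corner-gray over 9 cells = 5026  → 47.3383
row 6: Σ corner-gray over 9 cells = 4471  → 42.1109
row 7: Σ corner-gray over 9 cells = 4541  → 42.7702
row 8: Σ corner-gray over 9 cells = 5291  → 49.8342
row 9: Σ corner-gray over 9 cells = 5369  → 50.5689
row 10: Σ corner-gray over 9 cells = 4528  → 42.6478
row 11: Σ corner-gray over 9 cells = 4410  → 41.5364
row 12: Σ corner-gray over 9 cells = 5117  → 48.1954
row 13: Σ corner-gray over 9 cells = 4609  → 43.4107
row 14: Σ corner-gray over 9 cells = 4176  → 39.3324
Σ rows: total corner-gray = 66469  → 626.0503 mm³

626.050


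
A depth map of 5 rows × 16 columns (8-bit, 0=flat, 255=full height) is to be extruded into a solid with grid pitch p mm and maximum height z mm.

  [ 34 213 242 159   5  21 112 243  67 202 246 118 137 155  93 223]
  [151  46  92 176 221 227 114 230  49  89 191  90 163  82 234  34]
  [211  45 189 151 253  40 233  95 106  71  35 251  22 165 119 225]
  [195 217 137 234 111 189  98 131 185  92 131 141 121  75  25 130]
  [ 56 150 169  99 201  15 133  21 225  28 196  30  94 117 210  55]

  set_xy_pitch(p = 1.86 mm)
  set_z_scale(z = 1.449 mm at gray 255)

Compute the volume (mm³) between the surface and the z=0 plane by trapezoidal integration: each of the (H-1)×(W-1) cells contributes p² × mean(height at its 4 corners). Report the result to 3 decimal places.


158.872

height_mm = gray/255 × 1.449; cell vol = 1.86² × mean(4 corners)
unit = 1.86² × 1.449 / (4×255) = 0.00491467 mm³ per gray-sum
row 0: Σ corner-gray over 15 cells = 8476  → 41.6567
row 1: Σ corner-gray over 15 cells = 8179  → 40.1971
row 2: Σ corner-gray over 15 cells = 8085  → 39.7351
row 3: Σ corner-gray over 15 cells = 7586  → 37.2827
Σ rows: total corner-gray = 32326  → 158.8715 mm³


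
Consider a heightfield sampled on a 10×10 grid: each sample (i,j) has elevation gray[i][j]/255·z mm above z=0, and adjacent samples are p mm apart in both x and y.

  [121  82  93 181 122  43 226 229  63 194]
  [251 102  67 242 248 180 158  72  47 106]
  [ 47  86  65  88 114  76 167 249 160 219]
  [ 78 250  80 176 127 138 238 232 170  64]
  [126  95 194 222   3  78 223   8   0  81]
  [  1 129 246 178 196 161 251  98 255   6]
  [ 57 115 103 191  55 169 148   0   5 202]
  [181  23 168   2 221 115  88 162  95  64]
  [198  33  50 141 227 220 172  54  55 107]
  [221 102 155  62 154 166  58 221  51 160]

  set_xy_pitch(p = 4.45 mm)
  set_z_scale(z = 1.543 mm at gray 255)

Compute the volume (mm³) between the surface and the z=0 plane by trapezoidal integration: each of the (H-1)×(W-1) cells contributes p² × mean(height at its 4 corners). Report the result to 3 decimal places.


height_mm = gray/255 × 1.543; cell vol = 4.45² × mean(4 corners)
unit = 4.45² × 1.543 / (4×255) = 0.0299561 mm³ per gray-sum
row 0: Σ corner-gray over 9 cells = 4982  → 149.2415
row 1: Σ corner-gray over 9 cells = 4865  → 145.7366
row 2: Σ corner-gray over 9 cells = 5240  → 156.9701
row 3: Σ corner-gray over 9 cells = 4817  → 144.2987
row 4: Σ corner-gray over 9 cells = 4888  → 146.4256
row 5: Σ corner-gray over 9 cells = 4866  → 145.7666
row 6: Σ corner-gray over 9 cells = 3824  → 114.5523
row 7: Σ corner-gray over 9 cells = 4202  → 125.8757
row 8: Σ corner-gray over 9 cells = 4528  → 135.6414
Σ rows: total corner-gray = 42212  → 1264.5084 mm³

1264.508


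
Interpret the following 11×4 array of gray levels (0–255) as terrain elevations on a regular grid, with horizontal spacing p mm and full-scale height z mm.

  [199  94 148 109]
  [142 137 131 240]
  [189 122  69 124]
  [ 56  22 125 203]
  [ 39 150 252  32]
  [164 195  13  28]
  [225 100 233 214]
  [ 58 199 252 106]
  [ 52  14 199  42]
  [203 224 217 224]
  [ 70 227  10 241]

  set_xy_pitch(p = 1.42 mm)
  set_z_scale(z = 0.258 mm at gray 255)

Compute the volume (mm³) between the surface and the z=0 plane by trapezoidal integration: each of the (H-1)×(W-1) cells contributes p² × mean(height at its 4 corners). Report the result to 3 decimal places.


8.607

height_mm = gray/255 × 0.258; cell vol = 1.42² × mean(4 corners)
unit = 1.42² × 0.258 / (4×255) = 0.000510031 mm³ per gray-sum
row 0: Σ corner-gray over 3 cells = 1710  → 0.8722
row 1: Σ corner-gray over 3 cells = 1613  → 0.8227
row 2: Σ corner-gray over 3 cells = 1248  → 0.6365
row 3: Σ corner-gray over 3 cells = 1428  → 0.7283
row 4: Σ corner-gray over 3 cells = 1483  → 0.7564
row 5: Σ corner-gray over 3 cells = 1713  → 0.8737
row 6: Σ corner-gray over 3 cells = 2171  → 1.1073
row 7: Σ corner-gray over 3 cells = 1586  → 0.8089
row 8: Σ corner-gray over 3 cells = 1829  → 0.9328
row 9: Σ corner-gray over 3 cells = 2094  → 1.0680
Σ rows: total corner-gray = 16875  → 8.6068 mm³


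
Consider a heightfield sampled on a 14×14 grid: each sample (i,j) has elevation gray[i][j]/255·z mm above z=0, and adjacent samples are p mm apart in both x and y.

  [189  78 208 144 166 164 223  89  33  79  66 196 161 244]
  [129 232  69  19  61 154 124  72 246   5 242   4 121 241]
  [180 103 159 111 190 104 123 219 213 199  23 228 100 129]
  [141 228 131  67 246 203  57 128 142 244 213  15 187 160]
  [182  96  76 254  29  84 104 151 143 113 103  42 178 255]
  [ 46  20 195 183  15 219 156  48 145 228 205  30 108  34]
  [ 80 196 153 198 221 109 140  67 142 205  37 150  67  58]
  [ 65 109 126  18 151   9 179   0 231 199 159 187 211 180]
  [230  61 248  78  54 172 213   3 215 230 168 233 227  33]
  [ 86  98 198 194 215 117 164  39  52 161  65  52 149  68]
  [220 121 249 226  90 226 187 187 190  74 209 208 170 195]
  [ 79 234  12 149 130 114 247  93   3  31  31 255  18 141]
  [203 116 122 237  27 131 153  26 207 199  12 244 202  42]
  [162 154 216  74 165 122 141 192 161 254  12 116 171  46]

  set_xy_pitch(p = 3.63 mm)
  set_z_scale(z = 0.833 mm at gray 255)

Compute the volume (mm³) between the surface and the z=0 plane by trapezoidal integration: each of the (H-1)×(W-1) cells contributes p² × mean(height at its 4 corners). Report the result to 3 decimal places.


height_mm = gray/255 × 0.833; cell vol = 3.63² × mean(4 corners)
unit = 3.63² × 0.833 / (4×255) = 0.0107611 mm³ per gray-sum
row 0: Σ corner-gray over 13 cells = 6715  → 72.2610
row 1: Σ corner-gray over 13 cells = 6921  → 74.4778
row 2: Σ corner-gray over 13 cells = 7876  → 84.7547
row 3: Σ corner-gray over 13 cells = 7206  → 77.5447
row 4: Σ corner-gray over 13 cells = 6367  → 68.5161
row 5: Σ corner-gray over 13 cells = 6692  → 72.0135
row 6: Σ corner-gray over 13 cells = 6911  → 74.3702
row 7: Σ corner-gray over 13 cells = 7470  → 80.3857
row 8: Σ corner-gray over 13 cells = 7229  → 77.7922
row 9: Σ corner-gray over 13 cells = 7851  → 84.4857
row 10: Σ corner-gray over 13 cells = 7543  → 81.1712
row 11: Σ corner-gray over 13 cells = 6451  → 69.4201
row 12: Σ corner-gray over 13 cells = 7361  → 79.2127
Σ rows: total corner-gray = 92593  → 996.4058 mm³

996.406


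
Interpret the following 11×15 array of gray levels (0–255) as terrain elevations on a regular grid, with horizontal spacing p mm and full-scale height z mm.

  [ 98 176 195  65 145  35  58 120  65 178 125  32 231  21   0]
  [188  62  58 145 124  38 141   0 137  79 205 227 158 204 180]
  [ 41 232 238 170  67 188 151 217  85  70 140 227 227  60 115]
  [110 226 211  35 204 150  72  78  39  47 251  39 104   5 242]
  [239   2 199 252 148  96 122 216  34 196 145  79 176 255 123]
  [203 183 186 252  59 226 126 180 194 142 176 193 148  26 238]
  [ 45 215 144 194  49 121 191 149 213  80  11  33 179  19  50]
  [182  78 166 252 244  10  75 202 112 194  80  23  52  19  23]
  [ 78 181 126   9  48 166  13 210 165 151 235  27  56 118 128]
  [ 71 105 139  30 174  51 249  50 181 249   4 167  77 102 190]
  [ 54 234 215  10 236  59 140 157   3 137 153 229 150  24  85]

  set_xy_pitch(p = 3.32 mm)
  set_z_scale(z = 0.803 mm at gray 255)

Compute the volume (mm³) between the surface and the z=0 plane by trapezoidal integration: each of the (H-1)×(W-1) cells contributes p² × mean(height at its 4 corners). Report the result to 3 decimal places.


631.327

height_mm = gray/255 × 0.803; cell vol = 3.32² × mean(4 corners)
unit = 3.32² × 0.803 / (4×255) = 0.00867744 mm³ per gray-sum
row 0: Σ corner-gray over 14 cells = 6514  → 56.5248
row 1: Σ corner-gray over 14 cells = 7824  → 67.8923
row 2: Σ corner-gray over 14 cells = 7574  → 65.7229
row 3: Σ corner-gray over 14 cells = 7476  → 64.8725
row 4: Σ corner-gray over 14 cells = 8825  → 76.5784
row 5: Σ corner-gray over 14 cells = 7914  → 68.6732
row 6: Σ corner-gray over 14 cells = 6510  → 56.4901
row 7: Σ corner-gray over 14 cells = 6435  → 55.8393
row 8: Σ corner-gray over 14 cells = 6633  → 57.5574
row 9: Σ corner-gray over 14 cells = 7050  → 61.1759
Σ rows: total corner-gray = 72755  → 631.3270 mm³


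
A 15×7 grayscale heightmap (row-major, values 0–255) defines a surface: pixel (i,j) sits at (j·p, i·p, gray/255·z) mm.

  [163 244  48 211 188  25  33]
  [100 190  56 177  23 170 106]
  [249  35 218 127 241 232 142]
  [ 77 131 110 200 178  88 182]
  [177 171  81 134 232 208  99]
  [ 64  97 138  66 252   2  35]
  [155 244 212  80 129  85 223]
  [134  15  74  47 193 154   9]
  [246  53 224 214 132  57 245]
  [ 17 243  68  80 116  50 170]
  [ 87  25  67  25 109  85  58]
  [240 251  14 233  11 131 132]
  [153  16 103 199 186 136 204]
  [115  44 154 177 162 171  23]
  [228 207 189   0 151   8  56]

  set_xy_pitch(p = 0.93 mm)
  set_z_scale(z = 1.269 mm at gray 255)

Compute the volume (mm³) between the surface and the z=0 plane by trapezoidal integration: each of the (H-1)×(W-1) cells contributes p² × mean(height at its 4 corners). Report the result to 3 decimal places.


height_mm = gray/255 × 1.269; cell vol = 0.93² × mean(4 corners)
unit = 0.93² × 1.269 / (4×255) = 0.00107604 mm³ per gray-sum
row 0: Σ corner-gray over 6 cells = 3066  → 3.2991
row 1: Σ corner-gray over 6 cells = 3535  → 3.8038
row 2: Σ corner-gray over 6 cells = 3770  → 4.0567
row 3: Σ corner-gray over 6 cells = 3601  → 3.8748
row 4: Σ corner-gray over 6 cells = 3137  → 3.3755
row 5: Σ corner-gray over 6 cells = 3087  → 3.3217
row 6: Σ corner-gray over 6 cells = 2987  → 3.2141
row 7: Σ corner-gray over 6 cells = 2960  → 3.1851
row 8: Σ corner-gray over 6 cells = 3152  → 3.3917
row 9: Σ corner-gray over 6 cells = 2068  → 2.2252
row 10: Σ corner-gray over 6 cells = 2419  → 2.6029
row 11: Σ corner-gray over 6 cells = 3289  → 3.5391
row 12: Σ corner-gray over 6 cells = 3191  → 3.4336
row 13: Σ corner-gray over 6 cells = 2948  → 3.1722
Σ rows: total corner-gray = 43210  → 46.4956 mm³

46.496


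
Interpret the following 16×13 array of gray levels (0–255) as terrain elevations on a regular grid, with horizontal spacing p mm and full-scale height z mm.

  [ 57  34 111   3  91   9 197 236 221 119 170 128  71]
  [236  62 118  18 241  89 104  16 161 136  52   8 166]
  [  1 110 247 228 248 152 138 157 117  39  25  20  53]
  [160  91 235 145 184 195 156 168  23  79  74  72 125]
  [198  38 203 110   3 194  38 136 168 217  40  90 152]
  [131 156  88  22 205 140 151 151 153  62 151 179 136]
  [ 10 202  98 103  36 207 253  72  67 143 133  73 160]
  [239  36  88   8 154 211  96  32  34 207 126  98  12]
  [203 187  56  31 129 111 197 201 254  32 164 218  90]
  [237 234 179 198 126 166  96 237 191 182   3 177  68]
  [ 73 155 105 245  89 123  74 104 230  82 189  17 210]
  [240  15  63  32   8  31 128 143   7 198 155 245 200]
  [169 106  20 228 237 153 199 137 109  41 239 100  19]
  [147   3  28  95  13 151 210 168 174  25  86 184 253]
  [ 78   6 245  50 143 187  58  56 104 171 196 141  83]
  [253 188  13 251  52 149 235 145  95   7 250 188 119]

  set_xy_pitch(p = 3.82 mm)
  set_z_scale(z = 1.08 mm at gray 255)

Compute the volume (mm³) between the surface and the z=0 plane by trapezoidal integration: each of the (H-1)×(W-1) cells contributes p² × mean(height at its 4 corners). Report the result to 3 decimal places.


height_mm = gray/255 × 1.08; cell vol = 3.82² × mean(4 corners)
unit = 3.82² × 1.08 / (4×255) = 0.0154508 mm³ per gray-sum
row 0: Σ corner-gray over 12 cells = 5178  → 80.0041
row 1: Σ corner-gray over 12 cells = 5428  → 83.8668
row 2: Σ corner-gray over 12 cells = 6145  → 94.9450
row 3: Σ corner-gray over 12 cells = 5953  → 91.9785
row 4: Σ corner-gray over 12 cells = 6007  → 92.8128
row 5: Σ corner-gray over 12 cells = 6127  → 94.6669
row 6: Σ corner-gray over 12 cells = 5375  → 83.0479
row 7: Σ corner-gray over 12 cells = 5884  → 90.9124
row 8: Σ corner-gray over 12 cells = 7336  → 113.3469
row 9: Σ corner-gray over 12 cells = 6992  → 108.0318
row 10: Σ corner-gray over 12 cells = 5599  → 86.5089
row 11: Σ corner-gray over 12 cells = 5816  → 89.8617
row 12: Σ corner-gray over 12 cells = 6000  → 92.7047
row 13: Σ corner-gray over 12 cells = 5549  → 85.7364
row 14: Σ corner-gray over 12 cells = 6393  → 98.7768
Σ rows: total corner-gray = 89782  → 1387.2016 mm³

1387.202


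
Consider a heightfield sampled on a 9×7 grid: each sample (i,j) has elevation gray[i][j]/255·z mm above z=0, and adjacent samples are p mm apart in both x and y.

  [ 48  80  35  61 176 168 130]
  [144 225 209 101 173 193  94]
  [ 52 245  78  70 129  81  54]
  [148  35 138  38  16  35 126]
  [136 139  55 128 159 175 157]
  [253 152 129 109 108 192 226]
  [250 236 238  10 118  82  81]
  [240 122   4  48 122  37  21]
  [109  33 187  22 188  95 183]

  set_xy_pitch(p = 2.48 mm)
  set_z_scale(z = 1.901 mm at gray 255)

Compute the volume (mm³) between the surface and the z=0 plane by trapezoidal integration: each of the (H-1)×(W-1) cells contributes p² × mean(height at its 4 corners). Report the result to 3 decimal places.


height_mm = gray/255 × 1.901; cell vol = 2.48² × mean(4 corners)
unit = 2.48² × 1.901 / (4×255) = 0.0114627 mm³ per gray-sum
row 0: Σ corner-gray over 6 cells = 3258  → 37.3453
row 1: Σ corner-gray over 6 cells = 3352  → 38.4228
row 2: Σ corner-gray over 6 cells = 2110  → 24.1862
row 3: Σ corner-gray over 6 cells = 2403  → 27.5448
row 4: Σ corner-gray over 6 cells = 3464  → 39.7066
row 5: Σ corner-gray over 6 cells = 3558  → 40.7841
row 6: Σ corner-gray over 6 cells = 2626  → 30.1009
row 7: Σ corner-gray over 6 cells = 2269  → 26.0088
Σ rows: total corner-gray = 23040  → 264.0996 mm³

264.100


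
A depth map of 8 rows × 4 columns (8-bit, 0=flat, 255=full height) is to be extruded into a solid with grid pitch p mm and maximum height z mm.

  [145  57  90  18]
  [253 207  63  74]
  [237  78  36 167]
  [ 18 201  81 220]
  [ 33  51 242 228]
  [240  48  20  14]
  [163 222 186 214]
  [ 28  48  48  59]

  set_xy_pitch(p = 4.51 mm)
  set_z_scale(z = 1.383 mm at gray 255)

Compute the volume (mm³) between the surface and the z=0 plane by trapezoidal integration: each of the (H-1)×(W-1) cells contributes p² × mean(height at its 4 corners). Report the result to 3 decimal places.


281.248

height_mm = gray/255 × 1.383; cell vol = 4.51² × mean(4 corners)
unit = 4.51² × 1.383 / (4×255) = 0.0275788 mm³ per gray-sum
row 0: Σ corner-gray over 3 cells = 1324  → 36.5143
row 1: Σ corner-gray over 3 cells = 1499  → 41.3406
row 2: Σ corner-gray over 3 cells = 1434  → 39.5480
row 3: Σ corner-gray over 3 cells = 1649  → 45.4774
row 4: Σ corner-gray over 3 cells = 1237  → 34.1150
row 5: Σ corner-gray over 3 cells = 1583  → 43.6572
row 6: Σ corner-gray over 3 cells = 1472  → 40.5960
Σ rows: total corner-gray = 10198  → 281.2484 mm³


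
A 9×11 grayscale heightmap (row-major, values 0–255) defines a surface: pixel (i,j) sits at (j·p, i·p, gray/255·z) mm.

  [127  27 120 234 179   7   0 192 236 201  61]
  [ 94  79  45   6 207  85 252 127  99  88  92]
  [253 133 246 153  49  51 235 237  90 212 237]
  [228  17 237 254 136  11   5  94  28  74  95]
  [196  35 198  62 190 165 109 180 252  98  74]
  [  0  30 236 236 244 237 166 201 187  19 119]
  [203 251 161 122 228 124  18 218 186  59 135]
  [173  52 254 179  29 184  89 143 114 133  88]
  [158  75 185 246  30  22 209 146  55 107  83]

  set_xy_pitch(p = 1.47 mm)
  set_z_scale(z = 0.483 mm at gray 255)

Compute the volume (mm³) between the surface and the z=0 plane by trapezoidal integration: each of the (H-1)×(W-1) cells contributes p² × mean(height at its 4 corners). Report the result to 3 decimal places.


height_mm = gray/255 × 0.483; cell vol = 1.47² × mean(4 corners)
unit = 1.47² × 0.483 / (4×255) = 0.00102325 mm³ per gray-sum
row 0: Σ corner-gray over 10 cells = 4742  → 4.8523
row 1: Σ corner-gray over 10 cells = 5464  → 5.5910
row 2: Σ corner-gray over 10 cells = 5337  → 5.4611
row 3: Σ corner-gray over 10 cells = 4883  → 4.9965
row 4: Σ corner-gray over 10 cells = 6079  → 6.2203
row 5: Σ corner-gray over 10 cells = 6303  → 6.4495
row 6: Σ corner-gray over 10 cells = 5687  → 5.8192
row 7: Σ corner-gray over 10 cells = 5006  → 5.1224
Σ rows: total corner-gray = 43501  → 44.5124 mm³

44.512


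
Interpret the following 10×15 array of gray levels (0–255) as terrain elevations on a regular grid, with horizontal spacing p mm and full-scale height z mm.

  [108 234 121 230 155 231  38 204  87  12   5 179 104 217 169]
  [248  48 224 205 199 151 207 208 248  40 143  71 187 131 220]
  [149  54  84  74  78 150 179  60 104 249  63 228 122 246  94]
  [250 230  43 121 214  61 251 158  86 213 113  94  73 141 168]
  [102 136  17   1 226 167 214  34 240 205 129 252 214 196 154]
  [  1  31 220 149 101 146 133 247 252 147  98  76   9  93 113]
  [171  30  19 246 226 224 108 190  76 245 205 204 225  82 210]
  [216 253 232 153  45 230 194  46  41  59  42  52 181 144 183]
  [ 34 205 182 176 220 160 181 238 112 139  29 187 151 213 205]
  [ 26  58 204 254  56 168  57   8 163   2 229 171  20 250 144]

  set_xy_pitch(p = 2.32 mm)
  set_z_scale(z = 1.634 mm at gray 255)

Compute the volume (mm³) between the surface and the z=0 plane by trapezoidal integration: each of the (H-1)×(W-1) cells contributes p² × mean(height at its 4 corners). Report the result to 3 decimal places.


632.134

height_mm = gray/255 × 1.634; cell vol = 2.32² × mean(4 corners)
unit = 2.32² × 1.634 / (4×255) = 0.00862239 mm³ per gray-sum
row 0: Σ corner-gray over 14 cells = 8503  → 73.3162
row 1: Σ corner-gray over 14 cells = 8217  → 70.8502
row 2: Σ corner-gray over 14 cells = 7639  → 65.8665
row 3: Σ corner-gray over 14 cells = 8332  → 71.8418
row 4: Σ corner-gray over 14 cells = 7836  → 67.5651
row 5: Σ corner-gray over 14 cells = 8059  → 69.4879
row 6: Σ corner-gray over 14 cells = 8284  → 71.4279
row 7: Σ corner-gray over 14 cells = 8368  → 72.1522
row 8: Σ corner-gray over 14 cells = 8075  → 69.6258
Σ rows: total corner-gray = 73313  → 632.1336 mm³


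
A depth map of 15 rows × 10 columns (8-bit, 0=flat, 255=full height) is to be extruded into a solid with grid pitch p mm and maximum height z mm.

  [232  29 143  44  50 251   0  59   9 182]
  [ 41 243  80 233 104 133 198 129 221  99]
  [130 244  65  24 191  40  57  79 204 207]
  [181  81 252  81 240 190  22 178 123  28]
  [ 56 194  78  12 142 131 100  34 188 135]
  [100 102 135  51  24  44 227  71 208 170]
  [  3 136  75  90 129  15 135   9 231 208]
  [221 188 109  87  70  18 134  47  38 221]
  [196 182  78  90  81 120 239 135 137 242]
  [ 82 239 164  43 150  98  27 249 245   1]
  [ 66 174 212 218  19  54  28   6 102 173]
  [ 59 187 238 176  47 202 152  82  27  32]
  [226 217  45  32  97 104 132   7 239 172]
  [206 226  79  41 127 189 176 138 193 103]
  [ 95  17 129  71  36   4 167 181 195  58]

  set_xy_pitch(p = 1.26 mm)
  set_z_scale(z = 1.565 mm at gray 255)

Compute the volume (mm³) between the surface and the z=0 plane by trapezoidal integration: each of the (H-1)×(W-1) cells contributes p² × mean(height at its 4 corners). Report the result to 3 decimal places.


height_mm = gray/255 × 1.565; cell vol = 1.26² × mean(4 corners)
unit = 1.26² × 1.565 / (4×255) = 0.00243588 mm³ per gray-sum
row 0: Σ corner-gray over 9 cells = 4406  → 10.7325
row 1: Σ corner-gray over 9 cells = 4967  → 12.0990
row 2: Σ corner-gray over 9 cells = 4688  → 11.4194
row 3: Σ corner-gray over 9 cells = 4492  → 10.9420
row 4: Σ corner-gray over 9 cells = 3943  → 9.6047
row 5: Σ corner-gray over 9 cells = 3845  → 9.3659
row 6: Σ corner-gray over 9 cells = 3675  → 8.9518
row 7: Σ corner-gray over 9 cells = 4386  → 10.6838
row 8: Σ corner-gray over 9 cells = 5075  → 12.3621
row 9: Σ corner-gray over 9 cells = 4378  → 10.6643
row 10: Σ corner-gray over 9 cells = 4178  → 10.1771
row 11: Σ corner-gray over 9 cells = 4457  → 10.8567
row 12: Σ corner-gray over 9 cells = 4791  → 11.6703
row 13: Σ corner-gray over 9 cells = 4400  → 10.7179
Σ rows: total corner-gray = 61681  → 150.2473 mm³

150.247


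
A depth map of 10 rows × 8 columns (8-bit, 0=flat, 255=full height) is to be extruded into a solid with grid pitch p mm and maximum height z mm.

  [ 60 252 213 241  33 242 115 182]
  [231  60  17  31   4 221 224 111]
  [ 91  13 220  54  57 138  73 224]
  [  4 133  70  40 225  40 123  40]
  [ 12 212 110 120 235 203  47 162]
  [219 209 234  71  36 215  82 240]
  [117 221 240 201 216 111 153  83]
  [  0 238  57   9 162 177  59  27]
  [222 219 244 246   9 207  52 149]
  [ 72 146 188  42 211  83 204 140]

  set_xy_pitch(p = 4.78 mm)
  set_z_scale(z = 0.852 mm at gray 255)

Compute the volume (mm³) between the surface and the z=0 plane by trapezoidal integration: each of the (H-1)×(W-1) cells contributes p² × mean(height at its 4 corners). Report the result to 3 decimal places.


641.451

height_mm = gray/255 × 0.852; cell vol = 4.78² × mean(4 corners)
unit = 4.78² × 0.852 / (4×255) = 0.0190851 mm³ per gray-sum
row 0: Σ corner-gray over 7 cells = 3890  → 74.2412
row 1: Σ corner-gray over 7 cells = 2881  → 54.9843
row 2: Σ corner-gray over 7 cells = 2731  → 52.1215
row 3: Σ corner-gray over 7 cells = 3334  → 63.6298
row 4: Σ corner-gray over 7 cells = 4181  → 79.7949
row 5: Σ corner-gray over 7 cells = 4637  → 88.4978
row 6: Σ corner-gray over 7 cells = 3915  → 74.7183
row 7: Σ corner-gray over 7 cells = 3756  → 71.6838
row 8: Σ corner-gray over 7 cells = 4285  → 81.7798
Σ rows: total corner-gray = 33610  → 641.4514 mm³


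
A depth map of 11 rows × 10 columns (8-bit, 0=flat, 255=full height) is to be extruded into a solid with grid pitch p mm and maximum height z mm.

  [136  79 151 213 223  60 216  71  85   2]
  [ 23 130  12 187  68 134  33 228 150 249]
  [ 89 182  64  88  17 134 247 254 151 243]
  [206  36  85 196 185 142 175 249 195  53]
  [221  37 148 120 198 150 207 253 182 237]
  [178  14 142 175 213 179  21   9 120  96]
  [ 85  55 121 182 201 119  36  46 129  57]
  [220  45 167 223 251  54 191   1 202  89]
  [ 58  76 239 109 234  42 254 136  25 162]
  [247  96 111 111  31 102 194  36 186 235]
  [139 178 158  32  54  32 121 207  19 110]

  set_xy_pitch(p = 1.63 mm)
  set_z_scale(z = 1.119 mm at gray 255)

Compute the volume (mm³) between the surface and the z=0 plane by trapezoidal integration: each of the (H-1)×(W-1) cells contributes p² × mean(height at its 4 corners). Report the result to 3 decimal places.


height_mm = gray/255 × 1.119; cell vol = 1.63² × mean(4 corners)
unit = 1.63² × 1.119 / (4×255) = 0.00291478 mm³ per gray-sum
row 0: Σ corner-gray over 9 cells = 4490  → 13.0873
row 1: Σ corner-gray over 9 cells = 4762  → 13.8802
row 2: Σ corner-gray over 9 cells = 5391  → 15.7136
row 3: Σ corner-gray over 9 cells = 5833  → 17.0019
row 4: Σ corner-gray over 9 cells = 5068  → 14.7721
row 5: Σ corner-gray over 9 cells = 3940  → 11.4842
row 6: Σ corner-gray over 9 cells = 4497  → 13.1077
row 7: Σ corner-gray over 9 cells = 5027  → 14.6526
row 8: Σ corner-gray over 9 cells = 4666  → 13.6003
row 9: Σ corner-gray over 9 cells = 4067  → 11.8544
Σ rows: total corner-gray = 47741  → 139.1543 mm³

139.154


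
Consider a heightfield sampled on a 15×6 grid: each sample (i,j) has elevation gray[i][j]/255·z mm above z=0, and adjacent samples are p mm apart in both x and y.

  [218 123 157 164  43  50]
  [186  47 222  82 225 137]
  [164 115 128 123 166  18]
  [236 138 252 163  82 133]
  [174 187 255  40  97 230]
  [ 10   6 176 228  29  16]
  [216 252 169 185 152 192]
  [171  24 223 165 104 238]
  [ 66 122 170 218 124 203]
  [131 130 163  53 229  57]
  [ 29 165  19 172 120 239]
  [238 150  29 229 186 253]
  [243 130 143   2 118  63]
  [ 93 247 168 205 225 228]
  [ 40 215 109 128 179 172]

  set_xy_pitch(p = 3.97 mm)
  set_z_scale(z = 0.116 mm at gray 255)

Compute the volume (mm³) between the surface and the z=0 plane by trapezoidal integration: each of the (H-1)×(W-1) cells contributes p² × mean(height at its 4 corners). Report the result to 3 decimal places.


height_mm = gray/255 × 0.116; cell vol = 3.97² × mean(4 corners)
unit = 3.97² × 0.116 / (4×255) = 0.00179242 mm³ per gray-sum
row 0: Σ corner-gray over 5 cells = 2717  → 4.8700
row 1: Σ corner-gray over 5 cells = 2721  → 4.8772
row 2: Σ corner-gray over 5 cells = 2885  → 5.1711
row 3: Σ corner-gray over 5 cells = 3201  → 5.7375
row 4: Σ corner-gray over 5 cells = 2466  → 4.4201
row 5: Σ corner-gray over 5 cells = 2828  → 5.0690
row 6: Σ corner-gray over 5 cells = 3365  → 6.0315
row 7: Σ corner-gray over 5 cells = 2978  → 5.3378
row 8: Σ corner-gray over 5 cells = 2875  → 5.1532
row 9: Σ corner-gray over 5 cells = 2558  → 4.5850
row 10: Σ corner-gray over 5 cells = 2899  → 5.1962
row 11: Σ corner-gray over 5 cells = 2771  → 4.9668
row 12: Σ corner-gray over 5 cells = 3103  → 5.5619
row 13: Σ corner-gray over 5 cells = 3485  → 6.2466
Σ rows: total corner-gray = 40852  → 73.2238 mm³

73.224


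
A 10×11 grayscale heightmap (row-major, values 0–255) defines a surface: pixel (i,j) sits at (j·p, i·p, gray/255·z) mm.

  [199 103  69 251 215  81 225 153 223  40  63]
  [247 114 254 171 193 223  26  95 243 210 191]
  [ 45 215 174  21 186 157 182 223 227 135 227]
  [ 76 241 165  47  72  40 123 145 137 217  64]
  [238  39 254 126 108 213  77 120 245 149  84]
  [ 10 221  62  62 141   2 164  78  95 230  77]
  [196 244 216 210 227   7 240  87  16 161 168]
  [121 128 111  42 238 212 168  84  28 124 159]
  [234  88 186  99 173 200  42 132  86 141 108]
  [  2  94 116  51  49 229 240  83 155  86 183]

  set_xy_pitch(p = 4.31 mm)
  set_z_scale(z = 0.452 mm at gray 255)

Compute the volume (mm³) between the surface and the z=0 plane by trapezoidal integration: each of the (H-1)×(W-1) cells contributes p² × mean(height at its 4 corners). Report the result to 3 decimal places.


height_mm = gray/255 × 0.452; cell vol = 4.31² × mean(4 corners)
unit = 4.31² × 0.452 / (4×255) = 0.00823176 mm³ per gray-sum
row 0: Σ corner-gray over 10 cells = 6478  → 53.3254
row 1: Σ corner-gray over 10 cells = 6808  → 56.0418
row 2: Σ corner-gray over 10 cells = 5826  → 47.9582
row 3: Σ corner-gray over 10 cells = 5498  → 45.2582
row 4: Σ corner-gray over 10 cells = 5181  → 42.6488
row 5: Σ corner-gray over 10 cells = 5377  → 44.2622
row 6: Σ corner-gray over 10 cells = 5730  → 47.1680
row 7: Σ corner-gray over 10 cells = 5186  → 42.6899
row 8: Σ corner-gray over 10 cells = 5027  → 41.3811
Σ rows: total corner-gray = 51111  → 420.7336 mm³

420.734


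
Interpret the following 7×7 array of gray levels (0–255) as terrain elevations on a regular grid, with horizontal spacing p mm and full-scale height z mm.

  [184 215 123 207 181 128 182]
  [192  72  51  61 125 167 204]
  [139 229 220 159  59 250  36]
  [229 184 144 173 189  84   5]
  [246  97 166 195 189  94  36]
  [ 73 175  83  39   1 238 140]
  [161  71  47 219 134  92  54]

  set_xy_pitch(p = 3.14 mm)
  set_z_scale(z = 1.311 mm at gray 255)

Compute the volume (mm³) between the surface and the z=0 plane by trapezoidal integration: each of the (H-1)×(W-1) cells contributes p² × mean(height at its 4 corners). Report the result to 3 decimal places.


height_mm = gray/255 × 1.311; cell vol = 3.14² × mean(4 corners)
unit = 3.14² × 1.311 / (4×255) = 0.0126725 mm³ per gray-sum
row 0: Σ corner-gray over 6 cells = 3422  → 43.3652
row 1: Σ corner-gray over 6 cells = 3357  → 42.5415
row 2: Σ corner-gray over 6 cells = 3791  → 48.0414
row 3: Σ corner-gray over 6 cells = 3546  → 44.9366
row 4: Σ corner-gray over 6 cells = 3049  → 38.6384
row 5: Σ corner-gray over 6 cells = 2626  → 33.2779
Σ rows: total corner-gray = 19791  → 250.8012 mm³

250.801


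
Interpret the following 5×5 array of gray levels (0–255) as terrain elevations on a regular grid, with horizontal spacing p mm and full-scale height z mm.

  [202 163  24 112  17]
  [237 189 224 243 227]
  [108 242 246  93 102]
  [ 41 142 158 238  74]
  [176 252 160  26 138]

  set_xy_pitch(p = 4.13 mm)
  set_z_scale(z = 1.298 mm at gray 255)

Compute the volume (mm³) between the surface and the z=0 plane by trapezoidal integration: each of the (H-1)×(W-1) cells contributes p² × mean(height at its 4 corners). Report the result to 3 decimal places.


height_mm = gray/255 × 1.298; cell vol = 4.13² × mean(4 corners)
unit = 4.13² × 1.298 / (4×255) = 0.0217057 mm³ per gray-sum
row 0: Σ corner-gray over 4 cells = 2593  → 56.2830
row 1: Σ corner-gray over 4 cells = 3148  → 68.3297
row 2: Σ corner-gray over 4 cells = 2563  → 55.6318
row 3: Σ corner-gray over 4 cells = 2381  → 51.6814
Σ rows: total corner-gray = 10685  → 231.9258 mm³

231.926


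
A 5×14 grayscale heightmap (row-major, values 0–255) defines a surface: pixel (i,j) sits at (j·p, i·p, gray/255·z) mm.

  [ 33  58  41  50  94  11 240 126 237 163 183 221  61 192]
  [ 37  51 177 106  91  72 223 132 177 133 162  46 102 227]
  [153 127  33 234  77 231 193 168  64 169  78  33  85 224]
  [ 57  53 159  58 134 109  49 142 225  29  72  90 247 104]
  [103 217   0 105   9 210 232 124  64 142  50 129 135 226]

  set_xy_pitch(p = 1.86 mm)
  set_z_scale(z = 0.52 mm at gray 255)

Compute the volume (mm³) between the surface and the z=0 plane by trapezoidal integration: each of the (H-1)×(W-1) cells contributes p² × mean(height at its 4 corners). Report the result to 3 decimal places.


height_mm = gray/255 × 0.52; cell vol = 1.86² × mean(4 corners)
unit = 1.86² × 0.52 / (4×255) = 0.00176372 mm³ per gray-sum
row 0: Σ corner-gray over 13 cells = 6403  → 11.2931
row 1: Σ corner-gray over 13 cells = 6569  → 11.5859
row 2: Σ corner-gray over 13 cells = 6256  → 11.0338
row 3: Σ corner-gray over 13 cells = 6058  → 10.6846
Σ rows: total corner-gray = 25286  → 44.5974 mm³

44.597


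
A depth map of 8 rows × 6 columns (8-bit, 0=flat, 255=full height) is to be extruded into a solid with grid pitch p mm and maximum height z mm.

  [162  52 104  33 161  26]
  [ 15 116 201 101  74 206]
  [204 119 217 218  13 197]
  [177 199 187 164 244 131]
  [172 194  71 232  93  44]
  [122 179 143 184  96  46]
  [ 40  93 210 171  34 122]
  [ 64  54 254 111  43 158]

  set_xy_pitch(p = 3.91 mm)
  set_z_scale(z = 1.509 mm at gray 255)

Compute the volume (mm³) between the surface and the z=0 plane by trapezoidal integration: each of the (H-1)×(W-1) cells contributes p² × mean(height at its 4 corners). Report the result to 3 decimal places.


434.209

height_mm = gray/255 × 1.509; cell vol = 3.91² × mean(4 corners)
unit = 3.91² × 1.509 / (4×255) = 0.0226174 mm³ per gray-sum
row 0: Σ corner-gray over 5 cells = 2093  → 47.3382
row 1: Σ corner-gray over 5 cells = 2740  → 61.9717
row 2: Σ corner-gray over 5 cells = 3431  → 77.6003
row 3: Σ corner-gray over 5 cells = 3292  → 74.4565
row 4: Σ corner-gray over 5 cells = 2768  → 62.6049
row 5: Σ corner-gray over 5 cells = 2550  → 57.6744
row 6: Σ corner-gray over 5 cells = 2324  → 52.5628
Σ rows: total corner-gray = 19198  → 434.2087 mm³
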